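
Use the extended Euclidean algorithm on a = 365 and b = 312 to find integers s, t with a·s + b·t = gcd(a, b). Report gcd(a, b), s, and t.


Euclidean algorithm on (365, 312) — divide until remainder is 0:
  365 = 1 · 312 + 53
  312 = 5 · 53 + 47
  53 = 1 · 47 + 6
  47 = 7 · 6 + 5
  6 = 1 · 5 + 1
  5 = 5 · 1 + 0
gcd(365, 312) = 1.
Track Bezout coefficients alongside the remainders: start with r₀ = 365 = a·1 + b·0 (s = 1, t = 0) and r₁ = 312 = a·0 + b·1 (s = 0, t = 1); each new remainder r_{k+1} = r_{k-1} − q_k·r_k inherits s_{k+1} = s_{k-1} − q_k·s_k, t_{k+1} = t_{k-1} − q_k·t_k, so r_k = a·s_k + b·t_k at every step:
  q = 1: r = 53, s = 1 − 1·0 = 1, t = 0 − 1·1 = -1  (check: 365·1 + 312·(-1) = 53)
  q = 5: r = 47, s = 0 − 5·1 = -5, t = 1 − 5·(-1) = 6  (check: 365·(-5) + 312·6 = 47)
  q = 1: r = 6, s = 1 − 1·(-5) = 6, t = -1 − 1·6 = -7  (check: 365·6 + 312·(-7) = 6)
  q = 7: r = 5, s = -5 − 7·6 = -47, t = 6 − 7·(-7) = 55  (check: 365·(-47) + 312·55 = 5)
  q = 1: r = 1, s = 6 − 1·(-47) = 53, t = -7 − 1·55 = -62  (check: 365·53 + 312·(-62) = 1)
The row with r = 1 (the gcd) gives the Bezout coefficients s = 53, t = -62.
Result: 365 · (53) + 312 · (-62) = 1.

gcd(365, 312) = 1; s = 53, t = -62 (check: 365·53 + 312·(-62) = 1).


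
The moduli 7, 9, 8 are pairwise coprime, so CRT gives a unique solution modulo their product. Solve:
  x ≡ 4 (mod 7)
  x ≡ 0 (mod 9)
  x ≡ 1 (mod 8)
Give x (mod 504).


Moduli 7, 9, 8 are pairwise coprime; by CRT there is a unique solution modulo M = 7 · 9 · 8 = 504.
Solve pairwise, accumulating the modulus:
  Start with x ≡ 4 (mod 7).
  Combine with x ≡ 0 (mod 9): since gcd(7, 9) = 1, we get a unique residue mod 63.
    Write x = 4 + 7·t and substitute into x ≡ 0 (mod 9): 7·t ≡ 0 − 4 = -4 (mod 9).
    Reduce coefficients mod 9: 7·t ≡ 5 (mod 9).
    The inverse of 7 mod 9 is 4 (since 7·4 = 28 = 3·9 + 1), so t ≡ 4·5 = 20 ≡ 2 (mod 9).
    Then x = 4 + 7·2 = 18, valid modulo lcm(7, 9) = 63: x ≡ 18 (mod 63).
  Combine with x ≡ 1 (mod 8): since gcd(63, 8) = 1, we get a unique residue mod 504.
    Write x = 18 + 63·t and substitute into x ≡ 1 (mod 8): 63·t ≡ 1 − 18 = -17 (mod 8).
    Reduce coefficients mod 8: 7·t ≡ 7 (mod 8).
    The inverse of 7 mod 8 is 7 (since 7·7 = 49 = 6·8 + 1), so t ≡ 7·7 = 49 ≡ 1 (mod 8).
    Then x = 18 + 63·1 = 81, valid modulo lcm(63, 8) = 504: x ≡ 81 (mod 504).
Verify: 81 mod 7 = 4 ✓, 81 mod 9 = 0 ✓, 81 mod 8 = 1 ✓.

x ≡ 81 (mod 504).


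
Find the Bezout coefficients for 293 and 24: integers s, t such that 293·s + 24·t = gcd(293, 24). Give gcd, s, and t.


Euclidean algorithm on (293, 24) — divide until remainder is 0:
  293 = 12 · 24 + 5
  24 = 4 · 5 + 4
  5 = 1 · 4 + 1
  4 = 4 · 1 + 0
gcd(293, 24) = 1.
Track Bezout coefficients alongside the remainders: start with r₀ = 293 = a·1 + b·0 (s = 1, t = 0) and r₁ = 24 = a·0 + b·1 (s = 0, t = 1); each new remainder r_{k+1} = r_{k-1} − q_k·r_k inherits s_{k+1} = s_{k-1} − q_k·s_k, t_{k+1} = t_{k-1} − q_k·t_k, so r_k = a·s_k + b·t_k at every step:
  q = 12: r = 5, s = 1 − 12·0 = 1, t = 0 − 12·1 = -12  (check: 293·1 + 24·(-12) = 5)
  q = 4: r = 4, s = 0 − 4·1 = -4, t = 1 − 4·(-12) = 49  (check: 293·(-4) + 24·49 = 4)
  q = 1: r = 1, s = 1 − 1·(-4) = 5, t = -12 − 1·49 = -61  (check: 293·5 + 24·(-61) = 1)
The row with r = 1 (the gcd) gives the Bezout coefficients s = 5, t = -61.
Result: 293 · (5) + 24 · (-61) = 1.

gcd(293, 24) = 1; s = 5, t = -61 (check: 293·5 + 24·(-61) = 1).


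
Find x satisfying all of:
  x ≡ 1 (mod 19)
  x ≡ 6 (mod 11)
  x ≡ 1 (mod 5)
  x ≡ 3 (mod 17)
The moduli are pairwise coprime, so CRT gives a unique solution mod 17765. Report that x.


Product of moduli M = 19 · 11 · 5 · 17 = 17765.
Merge one congruence at a time:
  Start: x ≡ 1 (mod 19).
  Combine with x ≡ 6 (mod 11); new modulus lcm = 209.
    Write x = 1 + 19·t and substitute into x ≡ 6 (mod 11): 19·t ≡ 6 − 1 = 5 (mod 11).
    Reduce coefficients mod 11: 8·t ≡ 5 (mod 11).
    The inverse of 8 mod 11 is 7 (since 8·7 = 56 = 5·11 + 1), so t ≡ 7·5 = 35 ≡ 2 (mod 11).
    Then x = 1 + 19·2 = 39, valid modulo lcm(19, 11) = 209: x ≡ 39 (mod 209).
  Combine with x ≡ 1 (mod 5); new modulus lcm = 1045.
    Write x = 39 + 209·t and substitute into x ≡ 1 (mod 5): 209·t ≡ 1 − 39 = -38 (mod 5).
    Reduce coefficients mod 5: 4·t ≡ 2 (mod 5).
    The inverse of 4 mod 5 is 4 (since 4·4 = 16 = 3·5 + 1), so t ≡ 4·2 = 8 ≡ 3 (mod 5).
    Then x = 39 + 209·3 = 666, valid modulo lcm(209, 5) = 1045: x ≡ 666 (mod 1045).
  Combine with x ≡ 3 (mod 17); new modulus lcm = 17765.
    Write x = 666 + 1045·t and substitute into x ≡ 3 (mod 17): 1045·t ≡ 3 − 666 = -663 (mod 17).
    Reduce coefficients mod 17: 8·t ≡ 0 (mod 17).
    The inverse of 8 mod 17 is 15 (since 8·15 = 120 = 7·17 + 1), so t ≡ 15·0 = 0 ≡ 0 (mod 17).
    Then x = 666 + 1045·0 = 666, valid modulo lcm(1045, 17) = 17765: x ≡ 666 (mod 17765).
Verify against each original: 666 mod 19 = 1, 666 mod 11 = 6, 666 mod 5 = 1, 666 mod 17 = 3.

x ≡ 666 (mod 17765).


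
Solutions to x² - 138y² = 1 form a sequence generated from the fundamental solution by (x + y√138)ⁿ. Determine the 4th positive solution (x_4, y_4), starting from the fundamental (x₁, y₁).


Step 1: Find the fundamental solution (x₁, y₁) of x² - 138y² = 1.
  Expand √138 as a continued fraction. a₀ = ⌊√138⌋ = 11; iterate m_{k+1} = d_k·a_k − m_k, d_{k+1} = (138 − m_{k+1}²)/d_k, a_{k+1} = ⌊(a₀ + m_{k+1})/d_{k+1}⌋ (starting m₀ = 0, d₀ = 1), with convergents p_k = a_k·p_{k-1} + p_{k-2}, q_k = a_k·q_{k-1} + q_{k-2} (p₋₁ = 1, q₋₁ = 0):
  k = 0: a₀ = 11; p₀/q₀ = 11/1; p₀² − 138·q₀² = 121 − 138 = -17.
  k = 1: m = 11, d = 17, a = ⌊(11 + 11)/17⌋ = 1; p/q = (1·11 + 1)/(1·1 + 0) = 12/1; p² − 138·q² = 144 − 138 = 6.
  k = 2: m = 6, d = 6, a = ⌊(11 + 6)/6⌋ = 2; p/q = (2·12 + 11)/(2·1 + 1) = 35/3; p² − 138·q² = 1225 − 1242 = -17.
  k = 3: m = 6, d = 17, a = ⌊(11 + 6)/17⌋ = 1; p/q = (1·35 + 12)/(1·3 + 1) = 47/4; p² − 138·q² = 2209 − 2208 = 1.
  The first convergent with p² − 138·q² = 1 gives the fundamental solution (x₁, y₁) = (47, 4).
Step 2: Apply the recurrence (x_{n+1}, y_{n+1}) = (x₁x_n + 138y₁y_n, x₁y_n + y₁x_n) repeatedly.
  From (x_1, y_1) = (47, 4): x_2 = 47·47 + 138·4·4 = 4417; y_2 = 47·4 + 4·47 = 376.
  From (x_2, y_2) = (4417, 376): x_3 = 47·4417 + 138·4·376 = 415151; y_3 = 47·376 + 4·4417 = 35340.
  From (x_3, y_3) = (415151, 35340): x_4 = 47·415151 + 138·4·35340 = 39019777; y_4 = 47·35340 + 4·415151 = 3321584.
Step 3: Verify x_4² - 138·y_4² = 1522542997129729 - 1522542997129728 = 1 (should be 1). ✓

(x_1, y_1) = (47, 4); (x_4, y_4) = (39019777, 3321584).


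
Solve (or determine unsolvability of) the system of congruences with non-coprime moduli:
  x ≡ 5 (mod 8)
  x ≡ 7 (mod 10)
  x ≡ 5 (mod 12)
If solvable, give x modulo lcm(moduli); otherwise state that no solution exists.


Moduli 8, 10, 12 are not pairwise coprime, so CRT works modulo lcm(m_i) when all pairwise compatibility conditions hold.
Pairwise compatibility: gcd(m_i, m_j) must divide a_i - a_j for every pair.
Merge one congruence at a time:
  Start: x ≡ 5 (mod 8).
  Combine with x ≡ 7 (mod 10): gcd(8, 10) = 2; 7 - 5 = 2, which IS divisible by 2, so compatible.
    Write x = 5 + 8·t and substitute into x ≡ 7 (mod 10): 8·t ≡ 7 − 5 = 2 (mod 10).
    Divide the congruence (and modulus) by g = 2: 4·t ≡ 1 (mod 5).
    The inverse of 4 mod 5 is 4 (since 4·4 = 16 = 3·5 + 1), so t ≡ 4·1 = 4 ≡ 4 (mod 5).
    Then x = 5 + 8·4 = 37, valid modulo lcm(8, 10) = 40: x ≡ 37 (mod 40).
  Combine with x ≡ 5 (mod 12): gcd(40, 12) = 4; 5 - 37 = -32, which IS divisible by 4, so compatible.
    Write x = 37 + 40·t and substitute into x ≡ 5 (mod 12): 40·t ≡ 5 − 37 = -32 (mod 12).
    Divide the congruence (and modulus) by g = 4: 10·t ≡ -8 (mod 3).
    Reduce coefficients mod 3: 1·t ≡ 1 (mod 3).
    So t ≡ 1 (mod 3).
    Then x = 37 + 40·1 = 77, valid modulo lcm(40, 12) = 120: x ≡ 77 (mod 120).
Verify: 77 mod 8 = 5, 77 mod 10 = 7, 77 mod 12 = 5.

x ≡ 77 (mod 120).


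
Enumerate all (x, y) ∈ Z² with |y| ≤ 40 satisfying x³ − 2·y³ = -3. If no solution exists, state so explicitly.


The equation is x³ - 2y³ = -3. For fixed y, x³ = 2·y³ − 3, so a solution requires the RHS to be a perfect cube.
Strategy: iterate y from -40 to 40, compute RHS = 2·y³ − 3, and check whether it is a (positive or negative) perfect cube.
Check small values of y:
  y = 0: RHS = -3 is not a perfect cube.
  y = 1: RHS = -1 = (-1)³ ⇒ x = -1 works.
  y = -1: RHS = -5 is not a perfect cube.
  y = 2: RHS = 13 is not a perfect cube.
  y = -2: RHS = -19 is not a perfect cube.
  y = 3: RHS = 51 is not a perfect cube.
  y = -3: RHS = -57 is not a perfect cube.
Continuing, at y = 4: RHS = 125 = (5)³ ⇒ x = 5 works.
Searching the remaining y in |y| ≤ 40 finds no further solutions.
Collected solutions: (-1, 1), (5, 4).

Solutions (with |y| ≤ 40): (-1, 1), (5, 4).


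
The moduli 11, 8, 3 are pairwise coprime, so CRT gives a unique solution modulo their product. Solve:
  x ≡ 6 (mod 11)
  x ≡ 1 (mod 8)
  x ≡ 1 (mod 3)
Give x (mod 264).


Moduli 11, 8, 3 are pairwise coprime; by CRT there is a unique solution modulo M = 11 · 8 · 3 = 264.
Solve pairwise, accumulating the modulus:
  Start with x ≡ 6 (mod 11).
  Combine with x ≡ 1 (mod 8): since gcd(11, 8) = 1, we get a unique residue mod 88.
    Write x = 6 + 11·t and substitute into x ≡ 1 (mod 8): 11·t ≡ 1 − 6 = -5 (mod 8).
    Reduce coefficients mod 8: 3·t ≡ 3 (mod 8).
    The inverse of 3 mod 8 is 3 (since 3·3 = 9 = 1·8 + 1), so t ≡ 3·3 = 9 ≡ 1 (mod 8).
    Then x = 6 + 11·1 = 17, valid modulo lcm(11, 8) = 88: x ≡ 17 (mod 88).
  Combine with x ≡ 1 (mod 3): since gcd(88, 3) = 1, we get a unique residue mod 264.
    Write x = 17 + 88·t and substitute into x ≡ 1 (mod 3): 88·t ≡ 1 − 17 = -16 (mod 3).
    Reduce coefficients mod 3: 1·t ≡ 2 (mod 3).
    So t ≡ 2 (mod 3).
    Then x = 17 + 88·2 = 193, valid modulo lcm(88, 3) = 264: x ≡ 193 (mod 264).
Verify: 193 mod 11 = 6 ✓, 193 mod 8 = 1 ✓, 193 mod 3 = 1 ✓.

x ≡ 193 (mod 264).


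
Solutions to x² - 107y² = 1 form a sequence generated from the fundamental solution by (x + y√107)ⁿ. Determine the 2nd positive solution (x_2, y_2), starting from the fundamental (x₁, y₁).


Step 1: Find the fundamental solution (x₁, y₁) of x² - 107y² = 1.
  Expand √107 as a continued fraction. a₀ = ⌊√107⌋ = 10; iterate m_{k+1} = d_k·a_k − m_k, d_{k+1} = (107 − m_{k+1}²)/d_k, a_{k+1} = ⌊(a₀ + m_{k+1})/d_{k+1}⌋ (starting m₀ = 0, d₀ = 1), with convergents p_k = a_k·p_{k-1} + p_{k-2}, q_k = a_k·q_{k-1} + q_{k-2} (p₋₁ = 1, q₋₁ = 0):
  k = 0: a₀ = 10; p₀/q₀ = 10/1; p₀² − 107·q₀² = 100 − 107 = -7.
  k = 1: m = 10, d = 7, a = ⌊(10 + 10)/7⌋ = 2; p/q = (2·10 + 1)/(2·1 + 0) = 21/2; p² − 107·q² = 441 − 428 = 13.
  k = 2: m = 4, d = 13, a = ⌊(10 + 4)/13⌋ = 1; p/q = (1·21 + 10)/(1·2 + 1) = 31/3; p² − 107·q² = 961 − 963 = -2.
  k = 3: m = 9, d = 2, a = ⌊(10 + 9)/2⌋ = 9; p/q = (9·31 + 21)/(9·3 + 2) = 300/29; p² − 107·q² = 90000 − 89987 = 13.
  k = 4: m = 9, d = 13, a = ⌊(10 + 9)/13⌋ = 1; p/q = (1·300 + 31)/(1·29 + 3) = 331/32; p² − 107·q² = 109561 − 109568 = -7.
  k = 5: m = 4, d = 7, a = ⌊(10 + 4)/7⌋ = 2; p/q = (2·331 + 300)/(2·32 + 29) = 962/93; p² − 107·q² = 925444 − 925443 = 1.
  The first convergent with p² − 107·q² = 1 gives the fundamental solution (x₁, y₁) = (962, 93).
Step 2: Apply the recurrence (x_{n+1}, y_{n+1}) = (x₁x_n + 107y₁y_n, x₁y_n + y₁x_n) repeatedly.
  From (x_1, y_1) = (962, 93): x_2 = 962·962 + 107·93·93 = 1850887; y_2 = 962·93 + 93·962 = 178932.
Step 3: Verify x_2² - 107·y_2² = 3425782686769 - 3425782686768 = 1 (should be 1). ✓

(x_1, y_1) = (962, 93); (x_2, y_2) = (1850887, 178932).


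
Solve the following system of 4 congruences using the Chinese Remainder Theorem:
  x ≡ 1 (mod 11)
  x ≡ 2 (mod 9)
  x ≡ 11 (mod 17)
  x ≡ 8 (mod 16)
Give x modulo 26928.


Product of moduli M = 11 · 9 · 17 · 16 = 26928.
Merge one congruence at a time:
  Start: x ≡ 1 (mod 11).
  Combine with x ≡ 2 (mod 9); new modulus lcm = 99.
    Write x = 1 + 11·t and substitute into x ≡ 2 (mod 9): 11·t ≡ 2 − 1 = 1 (mod 9).
    Reduce coefficients mod 9: 2·t ≡ 1 (mod 9).
    The inverse of 2 mod 9 is 5 (since 2·5 = 10 = 1·9 + 1), so t ≡ 5·1 = 5 ≡ 5 (mod 9).
    Then x = 1 + 11·5 = 56, valid modulo lcm(11, 9) = 99: x ≡ 56 (mod 99).
  Combine with x ≡ 11 (mod 17); new modulus lcm = 1683.
    Write x = 56 + 99·t and substitute into x ≡ 11 (mod 17): 99·t ≡ 11 − 56 = -45 (mod 17).
    Reduce coefficients mod 17: 14·t ≡ 6 (mod 17).
    The inverse of 14 mod 17 is 11 (since 14·11 = 154 = 9·17 + 1), so t ≡ 11·6 = 66 ≡ 15 (mod 17).
    Then x = 56 + 99·15 = 1541, valid modulo lcm(99, 17) = 1683: x ≡ 1541 (mod 1683).
  Combine with x ≡ 8 (mod 16); new modulus lcm = 26928.
    Write x = 1541 + 1683·t and substitute into x ≡ 8 (mod 16): 1683·t ≡ 8 − 1541 = -1533 (mod 16).
    Reduce coefficients mod 16: 3·t ≡ 3 (mod 16).
    The inverse of 3 mod 16 is 11 (since 3·11 = 33 = 2·16 + 1), so t ≡ 11·3 = 33 ≡ 1 (mod 16).
    Then x = 1541 + 1683·1 = 3224, valid modulo lcm(1683, 16) = 26928: x ≡ 3224 (mod 26928).
Verify against each original: 3224 mod 11 = 1, 3224 mod 9 = 2, 3224 mod 17 = 11, 3224 mod 16 = 8.

x ≡ 3224 (mod 26928).


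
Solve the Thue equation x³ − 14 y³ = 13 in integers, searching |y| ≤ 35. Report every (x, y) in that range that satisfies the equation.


The equation is x³ - 14y³ = 13. For fixed y, x³ = 14·y³ + 13, so a solution requires the RHS to be a perfect cube.
Strategy: iterate y from -35 to 35, compute RHS = 14·y³ + 13, and check whether it is a (positive or negative) perfect cube.
Check small values of y:
  y = 0: RHS = 13 is not a perfect cube.
  y = 1: RHS = 27 = (3)³ ⇒ x = 3 works.
  y = -1: RHS = -1 = (-1)³ ⇒ x = -1 works.
  y = 2: RHS = 125 = (5)³ ⇒ x = 5 works.
  y = -2: RHS = -99 is not a perfect cube.
  y = 3: RHS = 391 is not a perfect cube.
  y = -3: RHS = -365 is not a perfect cube.
Continuing the search up to |y| = 35 finds no further solutions beyond those listed.
Collected solutions: (-1, -1), (3, 1), (5, 2).

Solutions (with |y| ≤ 35): (-1, -1), (3, 1), (5, 2).


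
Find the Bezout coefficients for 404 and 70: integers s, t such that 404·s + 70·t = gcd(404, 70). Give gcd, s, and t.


Euclidean algorithm on (404, 70) — divide until remainder is 0:
  404 = 5 · 70 + 54
  70 = 1 · 54 + 16
  54 = 3 · 16 + 6
  16 = 2 · 6 + 4
  6 = 1 · 4 + 2
  4 = 2 · 2 + 0
gcd(404, 70) = 2.
Track Bezout coefficients alongside the remainders: start with r₀ = 404 = a·1 + b·0 (s = 1, t = 0) and r₁ = 70 = a·0 + b·1 (s = 0, t = 1); each new remainder r_{k+1} = r_{k-1} − q_k·r_k inherits s_{k+1} = s_{k-1} − q_k·s_k, t_{k+1} = t_{k-1} − q_k·t_k, so r_k = a·s_k + b·t_k at every step:
  q = 5: r = 54, s = 1 − 5·0 = 1, t = 0 − 5·1 = -5  (check: 404·1 + 70·(-5) = 54)
  q = 1: r = 16, s = 0 − 1·1 = -1, t = 1 − 1·(-5) = 6  (check: 404·(-1) + 70·6 = 16)
  q = 3: r = 6, s = 1 − 3·(-1) = 4, t = -5 − 3·6 = -23  (check: 404·4 + 70·(-23) = 6)
  q = 2: r = 4, s = -1 − 2·4 = -9, t = 6 − 2·(-23) = 52  (check: 404·(-9) + 70·52 = 4)
  q = 1: r = 2, s = 4 − 1·(-9) = 13, t = -23 − 1·52 = -75  (check: 404·13 + 70·(-75) = 2)
The row with r = 2 (the gcd) gives the Bezout coefficients s = 13, t = -75.
Result: 404 · (13) + 70 · (-75) = 2.

gcd(404, 70) = 2; s = 13, t = -75 (check: 404·13 + 70·(-75) = 2).


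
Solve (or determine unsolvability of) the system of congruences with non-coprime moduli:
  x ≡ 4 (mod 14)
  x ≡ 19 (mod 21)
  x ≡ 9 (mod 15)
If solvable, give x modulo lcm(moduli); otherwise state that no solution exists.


Moduli 14, 21, 15 are not pairwise coprime, so CRT works modulo lcm(m_i) when all pairwise compatibility conditions hold.
Pairwise compatibility: gcd(m_i, m_j) must divide a_i - a_j for every pair.
Merge one congruence at a time:
  Start: x ≡ 4 (mod 14).
  Combine with x ≡ 19 (mod 21): gcd(14, 21) = 7, and 19 - 4 = 15 is NOT divisible by 7.
    ⇒ system is inconsistent (no integer solution).

No solution (the system is inconsistent).


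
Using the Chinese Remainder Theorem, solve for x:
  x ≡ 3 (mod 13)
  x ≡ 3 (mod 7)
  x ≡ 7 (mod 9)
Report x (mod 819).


Moduli 13, 7, 9 are pairwise coprime; by CRT there is a unique solution modulo M = 13 · 7 · 9 = 819.
Solve pairwise, accumulating the modulus:
  Start with x ≡ 3 (mod 13).
  Combine with x ≡ 3 (mod 7): since gcd(13, 7) = 1, we get a unique residue mod 91.
    Write x = 3 + 13·t and substitute into x ≡ 3 (mod 7): 13·t ≡ 3 − 3 = 0 (mod 7).
    Reduce coefficients mod 7: 6·t ≡ 0 (mod 7).
    The inverse of 6 mod 7 is 6 (since 6·6 = 36 = 5·7 + 1), so t ≡ 6·0 = 0 ≡ 0 (mod 7).
    Then x = 3 + 13·0 = 3, valid modulo lcm(13, 7) = 91: x ≡ 3 (mod 91).
  Combine with x ≡ 7 (mod 9): since gcd(91, 9) = 1, we get a unique residue mod 819.
    Write x = 3 + 91·t and substitute into x ≡ 7 (mod 9): 91·t ≡ 7 − 3 = 4 (mod 9).
    Reduce coefficients mod 9: 1·t ≡ 4 (mod 9).
    So t ≡ 4 (mod 9).
    Then x = 3 + 91·4 = 367, valid modulo lcm(91, 9) = 819: x ≡ 367 (mod 819).
Verify: 367 mod 13 = 3 ✓, 367 mod 7 = 3 ✓, 367 mod 9 = 7 ✓.

x ≡ 367 (mod 819).


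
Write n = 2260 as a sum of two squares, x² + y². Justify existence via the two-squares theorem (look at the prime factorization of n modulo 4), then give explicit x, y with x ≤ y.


Step 1: Factor n = 2260 = 2^2 · 5 · 113.
Step 2: Check the mod-4 condition on each prime factor: 2 = 2 (special); 5 ≡ 1 (mod 4), exponent 1; 113 ≡ 1 (mod 4), exponent 1.
All primes ≡ 3 (mod 4) appear to even exponent (or don't appear), so by the two-squares theorem n IS expressible as a sum of two squares.
Step 3: Build a representation. Group n = k² · m with k = 2 and m = 5 · 113 = 565 (a product of primes ≡ 1 (mod 4)); a representation of m scales to one of n via (k·x)² + (k·y)² = k²(x² + y²). Each prime p ≡ 1 (mod 4) is itself a sum of two squares; find a² by testing p − a² for a perfect square:
  5: 5 − 1² = 4 = 2² ⇒ 5 = 1² + 2².
  113: 113 − 1² = 112, 113 − 2² = 109, 113 − 3² = 104, 113 − 4² = 97, 113 − 5² = 88, 113 − 6² = 77, 113 − 7² = 64 = 8² ⇒ 113 = 7² + 8².
  Combine using the Brahmagupta–Fibonacci identity (a² + b²)(c² + d²) = (ac − bd)² + (ad + bc)² = (ac + bd)² + (ad − bc)²:
  5 · 113 = 565: from (1² + 2²)(7² + 8²), take (1·7 − 2·8, 1·8 + 2·7) = (7 − 16, 8 + 14) = (-9, 22); dropping signs (only squares matter) gives (9, 22); check 9² + 22² = 81 + 484 = 565 ✓.
  Scale by k = 2: (2·9, 2·22) = (18, 44).
Step 4: Order so x ≤ y and verify: 18² + 44² = 324 + 1936 = 2260 = n. ✓

n = 2260 = 18² + 44² (one valid representation with x ≤ y).


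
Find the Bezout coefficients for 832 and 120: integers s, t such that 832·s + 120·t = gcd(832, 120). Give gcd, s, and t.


Euclidean algorithm on (832, 120) — divide until remainder is 0:
  832 = 6 · 120 + 112
  120 = 1 · 112 + 8
  112 = 14 · 8 + 0
gcd(832, 120) = 8.
Track Bezout coefficients alongside the remainders: start with r₀ = 832 = a·1 + b·0 (s = 1, t = 0) and r₁ = 120 = a·0 + b·1 (s = 0, t = 1); each new remainder r_{k+1} = r_{k-1} − q_k·r_k inherits s_{k+1} = s_{k-1} − q_k·s_k, t_{k+1} = t_{k-1} − q_k·t_k, so r_k = a·s_k + b·t_k at every step:
  q = 6: r = 112, s = 1 − 6·0 = 1, t = 0 − 6·1 = -6  (check: 832·1 + 120·(-6) = 112)
  q = 1: r = 8, s = 0 − 1·1 = -1, t = 1 − 1·(-6) = 7  (check: 832·(-1) + 120·7 = 8)
The row with r = 8 (the gcd) gives the Bezout coefficients s = -1, t = 7.
Result: 832 · (-1) + 120 · (7) = 8.

gcd(832, 120) = 8; s = -1, t = 7 (check: 832·(-1) + 120·7 = 8).


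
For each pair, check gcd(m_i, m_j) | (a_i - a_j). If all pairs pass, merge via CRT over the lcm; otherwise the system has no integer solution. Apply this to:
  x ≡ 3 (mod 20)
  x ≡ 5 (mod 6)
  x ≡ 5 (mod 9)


Moduli 20, 6, 9 are not pairwise coprime, so CRT works modulo lcm(m_i) when all pairwise compatibility conditions hold.
Pairwise compatibility: gcd(m_i, m_j) must divide a_i - a_j for every pair.
Merge one congruence at a time:
  Start: x ≡ 3 (mod 20).
  Combine with x ≡ 5 (mod 6): gcd(20, 6) = 2; 5 - 3 = 2, which IS divisible by 2, so compatible.
    Write x = 3 + 20·t and substitute into x ≡ 5 (mod 6): 20·t ≡ 5 − 3 = 2 (mod 6).
    Divide the congruence (and modulus) by g = 2: 10·t ≡ 1 (mod 3).
    Reduce coefficients mod 3: 1·t ≡ 1 (mod 3).
    So t ≡ 1 (mod 3).
    Then x = 3 + 20·1 = 23, valid modulo lcm(20, 6) = 60: x ≡ 23 (mod 60).
  Combine with x ≡ 5 (mod 9): gcd(60, 9) = 3; 5 - 23 = -18, which IS divisible by 3, so compatible.
    Write x = 23 + 60·t and substitute into x ≡ 5 (mod 9): 60·t ≡ 5 − 23 = -18 (mod 9).
    Divide the congruence (and modulus) by g = 3: 20·t ≡ -6 (mod 3).
    Reduce coefficients mod 3: 2·t ≡ 0 (mod 3).
    The inverse of 2 mod 3 is 2 (since 2·2 = 4 = 1·3 + 1), so t ≡ 2·0 = 0 ≡ 0 (mod 3).
    Then x = 23 + 60·0 = 23, valid modulo lcm(60, 9) = 180: x ≡ 23 (mod 180).
Verify: 23 mod 20 = 3, 23 mod 6 = 5, 23 mod 9 = 5.

x ≡ 23 (mod 180).


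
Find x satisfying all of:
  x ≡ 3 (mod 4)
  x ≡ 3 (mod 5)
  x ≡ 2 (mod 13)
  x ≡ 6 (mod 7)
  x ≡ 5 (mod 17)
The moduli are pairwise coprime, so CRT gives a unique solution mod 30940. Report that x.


Product of moduli M = 4 · 5 · 13 · 7 · 17 = 30940.
Merge one congruence at a time:
  Start: x ≡ 3 (mod 4).
  Combine with x ≡ 3 (mod 5); new modulus lcm = 20.
    Write x = 3 + 4·t and substitute into x ≡ 3 (mod 5): 4·t ≡ 3 − 3 = 0 (mod 5).
    The inverse of 4 mod 5 is 4 (since 4·4 = 16 = 3·5 + 1), so t ≡ 4·0 = 0 ≡ 0 (mod 5).
    Then x = 3 + 4·0 = 3, valid modulo lcm(4, 5) = 20: x ≡ 3 (mod 20).
  Combine with x ≡ 2 (mod 13); new modulus lcm = 260.
    Write x = 3 + 20·t and substitute into x ≡ 2 (mod 13): 20·t ≡ 2 − 3 = -1 (mod 13).
    Reduce coefficients mod 13: 7·t ≡ 12 (mod 13).
    The inverse of 7 mod 13 is 2 (since 7·2 = 14 = 1·13 + 1), so t ≡ 2·12 = 24 ≡ 11 (mod 13).
    Then x = 3 + 20·11 = 223, valid modulo lcm(20, 13) = 260: x ≡ 223 (mod 260).
  Combine with x ≡ 6 (mod 7); new modulus lcm = 1820.
    Write x = 223 + 260·t and substitute into x ≡ 6 (mod 7): 260·t ≡ 6 − 223 = -217 (mod 7).
    Reduce coefficients mod 7: 1·t ≡ 0 (mod 7).
    So t ≡ 0 (mod 7).
    Then x = 223 + 260·0 = 223, valid modulo lcm(260, 7) = 1820: x ≡ 223 (mod 1820).
  Combine with x ≡ 5 (mod 17); new modulus lcm = 30940.
    Write x = 223 + 1820·t and substitute into x ≡ 5 (mod 17): 1820·t ≡ 5 − 223 = -218 (mod 17).
    Reduce coefficients mod 17: 1·t ≡ 3 (mod 17).
    So t ≡ 3 (mod 17).
    Then x = 223 + 1820·3 = 5683, valid modulo lcm(1820, 17) = 30940: x ≡ 5683 (mod 30940).
Verify against each original: 5683 mod 4 = 3, 5683 mod 5 = 3, 5683 mod 13 = 2, 5683 mod 7 = 6, 5683 mod 17 = 5.

x ≡ 5683 (mod 30940).


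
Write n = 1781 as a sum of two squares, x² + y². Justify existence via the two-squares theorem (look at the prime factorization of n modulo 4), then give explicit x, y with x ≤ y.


Step 1: Factor n = 1781 = 13 · 137.
Step 2: Check the mod-4 condition on each prime factor: 13 ≡ 1 (mod 4), exponent 1; 137 ≡ 1 (mod 4), exponent 1.
All primes ≡ 3 (mod 4) appear to even exponent (or don't appear), so by the two-squares theorem n IS expressible as a sum of two squares.
Step 3: Build a representation. Here n = 13 · 137 is a product of primes ≡ 1 (mod 4). Each prime p ≡ 1 (mod 4) is itself a sum of two squares; find a² by testing p − a² for a perfect square:
  13: 13 − 1² = 12, 13 − 2² = 9 = 3² ⇒ 13 = 2² + 3².
  137: 137 − 1² = 136, 137 − 2² = 133, 137 − 3² = 128, 137 − 4² = 121 = 11² ⇒ 137 = 4² + 11².
  Combine using the Brahmagupta–Fibonacci identity (a² + b²)(c² + d²) = (ac − bd)² + (ad + bc)² = (ac + bd)² + (ad − bc)²:
  13 · 137 = 1781: from (2² + 3²)(4² + 11²), take (2·4 − 3·11, 2·11 + 3·4) = (8 − 33, 22 + 12) = (-25, 34); dropping signs (only squares matter) gives (25, 34); check 25² + 34² = 625 + 1156 = 1781 ✓.
Step 4: Order so x ≤ y and verify: 25² + 34² = 625 + 1156 = 1781 = n. ✓

n = 1781 = 25² + 34² (one valid representation with x ≤ y).


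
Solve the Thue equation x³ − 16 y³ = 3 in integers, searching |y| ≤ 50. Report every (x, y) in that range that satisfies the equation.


The equation is x³ - 16y³ = 3. For fixed y, x³ = 16·y³ + 3, so a solution requires the RHS to be a perfect cube.
Strategy: iterate y from -50 to 50, compute RHS = 16·y³ + 3, and check whether it is a (positive or negative) perfect cube.
Check small values of y:
  y = 0: RHS = 3 is not a perfect cube.
  y = 1: RHS = 19 is not a perfect cube.
  y = -1: RHS = -13 is not a perfect cube.
  y = 2: RHS = 131 is not a perfect cube.
  y = -2: RHS = -125 = (-5)³ ⇒ x = -5 works.
  y = 3: RHS = 435 is not a perfect cube.
  y = -3: RHS = -429 is not a perfect cube.
Continuing the search up to |y| = 50 finds no further solutions beyond those listed.
Collected solutions: (-5, -2).

Solutions (with |y| ≤ 50): (-5, -2).


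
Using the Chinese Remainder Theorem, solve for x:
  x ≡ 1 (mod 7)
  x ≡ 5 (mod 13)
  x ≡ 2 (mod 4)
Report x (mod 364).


Moduli 7, 13, 4 are pairwise coprime; by CRT there is a unique solution modulo M = 7 · 13 · 4 = 364.
Solve pairwise, accumulating the modulus:
  Start with x ≡ 1 (mod 7).
  Combine with x ≡ 5 (mod 13): since gcd(7, 13) = 1, we get a unique residue mod 91.
    Write x = 1 + 7·t and substitute into x ≡ 5 (mod 13): 7·t ≡ 5 − 1 = 4 (mod 13).
    The inverse of 7 mod 13 is 2 (since 7·2 = 14 = 1·13 + 1), so t ≡ 2·4 = 8 ≡ 8 (mod 13).
    Then x = 1 + 7·8 = 57, valid modulo lcm(7, 13) = 91: x ≡ 57 (mod 91).
  Combine with x ≡ 2 (mod 4): since gcd(91, 4) = 1, we get a unique residue mod 364.
    Write x = 57 + 91·t and substitute into x ≡ 2 (mod 4): 91·t ≡ 2 − 57 = -55 (mod 4).
    Reduce coefficients mod 4: 3·t ≡ 1 (mod 4).
    The inverse of 3 mod 4 is 3 (since 3·3 = 9 = 2·4 + 1), so t ≡ 3·1 = 3 ≡ 3 (mod 4).
    Then x = 57 + 91·3 = 330, valid modulo lcm(91, 4) = 364: x ≡ 330 (mod 364).
Verify: 330 mod 7 = 1 ✓, 330 mod 13 = 5 ✓, 330 mod 4 = 2 ✓.

x ≡ 330 (mod 364).


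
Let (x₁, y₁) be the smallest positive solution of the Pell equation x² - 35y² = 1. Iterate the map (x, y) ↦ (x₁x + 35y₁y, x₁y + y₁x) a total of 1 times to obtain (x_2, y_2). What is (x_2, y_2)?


Step 1: Find the fundamental solution (x₁, y₁) of x² - 35y² = 1.
  Expand √35 as a continued fraction. a₀ = ⌊√35⌋ = 5; iterate m_{k+1} = d_k·a_k − m_k, d_{k+1} = (35 − m_{k+1}²)/d_k, a_{k+1} = ⌊(a₀ + m_{k+1})/d_{k+1}⌋ (starting m₀ = 0, d₀ = 1), with convergents p_k = a_k·p_{k-1} + p_{k-2}, q_k = a_k·q_{k-1} + q_{k-2} (p₋₁ = 1, q₋₁ = 0):
  k = 0: a₀ = 5; p₀/q₀ = 5/1; p₀² − 35·q₀² = 25 − 35 = -10.
  k = 1: m = 5, d = 10, a = ⌊(5 + 5)/10⌋ = 1; p/q = (1·5 + 1)/(1·1 + 0) = 6/1; p² − 35·q² = 36 − 35 = 1.
  The first convergent with p² − 35·q² = 1 gives the fundamental solution (x₁, y₁) = (6, 1).
Step 2: Apply the recurrence (x_{n+1}, y_{n+1}) = (x₁x_n + 35y₁y_n, x₁y_n + y₁x_n) repeatedly.
  From (x_1, y_1) = (6, 1): x_2 = 6·6 + 35·1·1 = 71; y_2 = 6·1 + 1·6 = 12.
Step 3: Verify x_2² - 35·y_2² = 5041 - 5040 = 1 (should be 1). ✓

(x_1, y_1) = (6, 1); (x_2, y_2) = (71, 12).


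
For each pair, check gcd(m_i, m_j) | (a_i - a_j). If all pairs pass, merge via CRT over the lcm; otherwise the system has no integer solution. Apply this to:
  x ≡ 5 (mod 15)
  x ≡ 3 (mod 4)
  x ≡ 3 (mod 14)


Moduli 15, 4, 14 are not pairwise coprime, so CRT works modulo lcm(m_i) when all pairwise compatibility conditions hold.
Pairwise compatibility: gcd(m_i, m_j) must divide a_i - a_j for every pair.
Merge one congruence at a time:
  Start: x ≡ 5 (mod 15).
  Combine with x ≡ 3 (mod 4): gcd(15, 4) = 1; 3 - 5 = -2, which IS divisible by 1, so compatible.
    Write x = 5 + 15·t and substitute into x ≡ 3 (mod 4): 15·t ≡ 3 − 5 = -2 (mod 4).
    Reduce coefficients mod 4: 3·t ≡ 2 (mod 4).
    The inverse of 3 mod 4 is 3 (since 3·3 = 9 = 2·4 + 1), so t ≡ 3·2 = 6 ≡ 2 (mod 4).
    Then x = 5 + 15·2 = 35, valid modulo lcm(15, 4) = 60: x ≡ 35 (mod 60).
  Combine with x ≡ 3 (mod 14): gcd(60, 14) = 2; 3 - 35 = -32, which IS divisible by 2, so compatible.
    Write x = 35 + 60·t and substitute into x ≡ 3 (mod 14): 60·t ≡ 3 − 35 = -32 (mod 14).
    Divide the congruence (and modulus) by g = 2: 30·t ≡ -16 (mod 7).
    Reduce coefficients mod 7: 2·t ≡ 5 (mod 7).
    The inverse of 2 mod 7 is 4 (since 2·4 = 8 = 1·7 + 1), so t ≡ 4·5 = 20 ≡ 6 (mod 7).
    Then x = 35 + 60·6 = 395, valid modulo lcm(60, 14) = 420: x ≡ 395 (mod 420).
Verify: 395 mod 15 = 5, 395 mod 4 = 3, 395 mod 14 = 3.

x ≡ 395 (mod 420).


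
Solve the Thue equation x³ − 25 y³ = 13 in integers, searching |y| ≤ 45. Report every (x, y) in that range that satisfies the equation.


The equation is x³ - 25y³ = 13. For fixed y, x³ = 25·y³ + 13, so a solution requires the RHS to be a perfect cube.
Strategy: iterate y from -45 to 45, compute RHS = 25·y³ + 13, and check whether it is a (positive or negative) perfect cube.
Check small values of y:
  y = 0: RHS = 13 is not a perfect cube.
  y = 1: RHS = 38 is not a perfect cube.
  y = -1: RHS = -12 is not a perfect cube.
  y = 2: RHS = 213 is not a perfect cube.
  y = -2: RHS = -187 is not a perfect cube.
  y = 3: RHS = 688 is not a perfect cube.
  y = -3: RHS = -662 is not a perfect cube.
Continuing the search up to |y| = 45 finds no solutions either.
No (x, y) in the scanned range satisfies the equation.

No integer solutions with |y| ≤ 45.


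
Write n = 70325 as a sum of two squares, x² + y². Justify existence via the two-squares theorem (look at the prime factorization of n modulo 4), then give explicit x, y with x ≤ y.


Step 1: Factor n = 70325 = 5^2 · 29 · 97.
Step 2: Check the mod-4 condition on each prime factor: 5 ≡ 1 (mod 4), exponent 2; 29 ≡ 1 (mod 4), exponent 1; 97 ≡ 1 (mod 4), exponent 1.
All primes ≡ 3 (mod 4) appear to even exponent (or don't appear), so by the two-squares theorem n IS expressible as a sum of two squares.
Step 3: Build a representation. Group n = k² · m with k = 5 and m = 29 · 97 = 2813 (a product of primes ≡ 1 (mod 4)); a representation of m scales to one of n via (k·x)² + (k·y)² = k²(x² + y²). Each prime p ≡ 1 (mod 4) is itself a sum of two squares; find a² by testing p − a² for a perfect square:
  29: 29 − 1² = 28, 29 − 2² = 25 = 5² ⇒ 29 = 2² + 5².
  97: 97 − 1² = 96, 97 − 2² = 93, 97 − 3² = 88, 97 − 4² = 81 = 9² ⇒ 97 = 4² + 9².
  Combine using the Brahmagupta–Fibonacci identity (a² + b²)(c² + d²) = (ac − bd)² + (ad + bc)² = (ac + bd)² + (ad − bc)²:
  29 · 97 = 2813: from (2² + 5²)(4² + 9²), take (2·4 − 5·9, 2·9 + 5·4) = (8 − 45, 18 + 20) = (-37, 38); dropping signs (only squares matter) gives (37, 38); check 37² + 38² = 1369 + 1444 = 2813 ✓.
  Scale by k = 5: (5·37, 5·38) = (185, 190).
Step 4: Order so x ≤ y and verify: 185² + 190² = 34225 + 36100 = 70325 = n. ✓

n = 70325 = 185² + 190² (one valid representation with x ≤ y).


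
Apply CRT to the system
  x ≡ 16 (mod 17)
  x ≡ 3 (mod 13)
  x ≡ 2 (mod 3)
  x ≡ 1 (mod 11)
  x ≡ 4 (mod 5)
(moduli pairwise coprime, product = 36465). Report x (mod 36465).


Product of moduli M = 17 · 13 · 3 · 11 · 5 = 36465.
Merge one congruence at a time:
  Start: x ≡ 16 (mod 17).
  Combine with x ≡ 3 (mod 13); new modulus lcm = 221.
    Write x = 16 + 17·t and substitute into x ≡ 3 (mod 13): 17·t ≡ 3 − 16 = -13 (mod 13).
    Reduce coefficients mod 13: 4·t ≡ 0 (mod 13).
    The inverse of 4 mod 13 is 10 (since 4·10 = 40 = 3·13 + 1), so t ≡ 10·0 = 0 ≡ 0 (mod 13).
    Then x = 16 + 17·0 = 16, valid modulo lcm(17, 13) = 221: x ≡ 16 (mod 221).
  Combine with x ≡ 2 (mod 3); new modulus lcm = 663.
    Write x = 16 + 221·t and substitute into x ≡ 2 (mod 3): 221·t ≡ 2 − 16 = -14 (mod 3).
    Reduce coefficients mod 3: 2·t ≡ 1 (mod 3).
    The inverse of 2 mod 3 is 2 (since 2·2 = 4 = 1·3 + 1), so t ≡ 2·1 = 2 ≡ 2 (mod 3).
    Then x = 16 + 221·2 = 458, valid modulo lcm(221, 3) = 663: x ≡ 458 (mod 663).
  Combine with x ≡ 1 (mod 11); new modulus lcm = 7293.
    Write x = 458 + 663·t and substitute into x ≡ 1 (mod 11): 663·t ≡ 1 − 458 = -457 (mod 11).
    Reduce coefficients mod 11: 3·t ≡ 5 (mod 11).
    The inverse of 3 mod 11 is 4 (since 3·4 = 12 = 1·11 + 1), so t ≡ 4·5 = 20 ≡ 9 (mod 11).
    Then x = 458 + 663·9 = 6425, valid modulo lcm(663, 11) = 7293: x ≡ 6425 (mod 7293).
  Combine with x ≡ 4 (mod 5); new modulus lcm = 36465.
    Write x = 6425 + 7293·t and substitute into x ≡ 4 (mod 5): 7293·t ≡ 4 − 6425 = -6421 (mod 5).
    Reduce coefficients mod 5: 3·t ≡ 4 (mod 5).
    The inverse of 3 mod 5 is 2 (since 3·2 = 6 = 1·5 + 1), so t ≡ 2·4 = 8 ≡ 3 (mod 5).
    Then x = 6425 + 7293·3 = 28304, valid modulo lcm(7293, 5) = 36465: x ≡ 28304 (mod 36465).
Verify against each original: 28304 mod 17 = 16, 28304 mod 13 = 3, 28304 mod 3 = 2, 28304 mod 11 = 1, 28304 mod 5 = 4.

x ≡ 28304 (mod 36465).


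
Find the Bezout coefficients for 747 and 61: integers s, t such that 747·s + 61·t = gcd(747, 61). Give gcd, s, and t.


Euclidean algorithm on (747, 61) — divide until remainder is 0:
  747 = 12 · 61 + 15
  61 = 4 · 15 + 1
  15 = 15 · 1 + 0
gcd(747, 61) = 1.
Track Bezout coefficients alongside the remainders: start with r₀ = 747 = a·1 + b·0 (s = 1, t = 0) and r₁ = 61 = a·0 + b·1 (s = 0, t = 1); each new remainder r_{k+1} = r_{k-1} − q_k·r_k inherits s_{k+1} = s_{k-1} − q_k·s_k, t_{k+1} = t_{k-1} − q_k·t_k, so r_k = a·s_k + b·t_k at every step:
  q = 12: r = 15, s = 1 − 12·0 = 1, t = 0 − 12·1 = -12  (check: 747·1 + 61·(-12) = 15)
  q = 4: r = 1, s = 0 − 4·1 = -4, t = 1 − 4·(-12) = 49  (check: 747·(-4) + 61·49 = 1)
The row with r = 1 (the gcd) gives the Bezout coefficients s = -4, t = 49.
Result: 747 · (-4) + 61 · (49) = 1.

gcd(747, 61) = 1; s = -4, t = 49 (check: 747·(-4) + 61·49 = 1).


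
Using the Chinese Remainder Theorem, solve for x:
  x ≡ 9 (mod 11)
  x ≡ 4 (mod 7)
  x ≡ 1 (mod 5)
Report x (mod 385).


Moduli 11, 7, 5 are pairwise coprime; by CRT there is a unique solution modulo M = 11 · 7 · 5 = 385.
Solve pairwise, accumulating the modulus:
  Start with x ≡ 9 (mod 11).
  Combine with x ≡ 4 (mod 7): since gcd(11, 7) = 1, we get a unique residue mod 77.
    Write x = 9 + 11·t and substitute into x ≡ 4 (mod 7): 11·t ≡ 4 − 9 = -5 (mod 7).
    Reduce coefficients mod 7: 4·t ≡ 2 (mod 7).
    The inverse of 4 mod 7 is 2 (since 4·2 = 8 = 1·7 + 1), so t ≡ 2·2 = 4 ≡ 4 (mod 7).
    Then x = 9 + 11·4 = 53, valid modulo lcm(11, 7) = 77: x ≡ 53 (mod 77).
  Combine with x ≡ 1 (mod 5): since gcd(77, 5) = 1, we get a unique residue mod 385.
    Write x = 53 + 77·t and substitute into x ≡ 1 (mod 5): 77·t ≡ 1 − 53 = -52 (mod 5).
    Reduce coefficients mod 5: 2·t ≡ 3 (mod 5).
    The inverse of 2 mod 5 is 3 (since 2·3 = 6 = 1·5 + 1), so t ≡ 3·3 = 9 ≡ 4 (mod 5).
    Then x = 53 + 77·4 = 361, valid modulo lcm(77, 5) = 385: x ≡ 361 (mod 385).
Verify: 361 mod 11 = 9 ✓, 361 mod 7 = 4 ✓, 361 mod 5 = 1 ✓.

x ≡ 361 (mod 385).


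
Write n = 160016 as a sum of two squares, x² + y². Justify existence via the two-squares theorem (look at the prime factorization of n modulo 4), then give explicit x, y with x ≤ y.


Step 1: Factor n = 160016 = 2^4 · 73 · 137.
Step 2: Check the mod-4 condition on each prime factor: 2 = 2 (special); 73 ≡ 1 (mod 4), exponent 1; 137 ≡ 1 (mod 4), exponent 1.
All primes ≡ 3 (mod 4) appear to even exponent (or don't appear), so by the two-squares theorem n IS expressible as a sum of two squares.
Step 3: Build a representation. Group n = k² · m with k = 4 and m = 73 · 137 = 10001 (a product of primes ≡ 1 (mod 4)); a representation of m scales to one of n via (k·x)² + (k·y)² = k²(x² + y²). Each prime p ≡ 1 (mod 4) is itself a sum of two squares; find a² by testing p − a² for a perfect square:
  73: 73 − 1² = 72, 73 − 2² = 69, 73 − 3² = 64 = 8² ⇒ 73 = 3² + 8².
  137: 137 − 1² = 136, 137 − 2² = 133, 137 − 3² = 128, 137 − 4² = 121 = 11² ⇒ 137 = 4² + 11².
  Combine using the Brahmagupta–Fibonacci identity (a² + b²)(c² + d²) = (ac − bd)² + (ad + bc)² = (ac + bd)² + (ad − bc)²:
  73 · 137 = 10001: from (3² + 8²)(4² + 11²), take (3·4 − 8·11, 3·11 + 8·4) = (12 − 88, 33 + 32) = (-76, 65); dropping signs (only squares matter) gives (76, 65); check 76² + 65² = 5776 + 4225 = 10001 ✓.
  Scale by k = 4: (4·76, 4·65) = (304, 260).
Step 4: Order so x ≤ y and verify: 260² + 304² = 67600 + 92416 = 160016 = n. ✓

n = 160016 = 260² + 304² (one valid representation with x ≤ y).


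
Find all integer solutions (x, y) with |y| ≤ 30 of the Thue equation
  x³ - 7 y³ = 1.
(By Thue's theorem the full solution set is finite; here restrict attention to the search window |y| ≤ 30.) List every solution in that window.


The equation is x³ - 7y³ = 1. For fixed y, x³ = 7·y³ + 1, so a solution requires the RHS to be a perfect cube.
Strategy: iterate y from -30 to 30, compute RHS = 7·y³ + 1, and check whether it is a (positive or negative) perfect cube.
Check small values of y:
  y = 0: RHS = 1 = (1)³ ⇒ x = 1 works.
  y = 1: RHS = 8 = (2)³ ⇒ x = 2 works.
  y = -1: RHS = -6 is not a perfect cube.
  y = 2: RHS = 57 is not a perfect cube.
  y = -2: RHS = -55 is not a perfect cube.
  y = 3: RHS = 190 is not a perfect cube.
  y = -3: RHS = -188 is not a perfect cube.
Continuing the search up to |y| = 30 finds no further solutions beyond those listed.
Collected solutions: (1, 0), (2, 1).

Solutions (with |y| ≤ 30): (1, 0), (2, 1).


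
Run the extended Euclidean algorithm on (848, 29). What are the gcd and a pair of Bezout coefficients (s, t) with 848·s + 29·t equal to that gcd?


Euclidean algorithm on (848, 29) — divide until remainder is 0:
  848 = 29 · 29 + 7
  29 = 4 · 7 + 1
  7 = 7 · 1 + 0
gcd(848, 29) = 1.
Track Bezout coefficients alongside the remainders: start with r₀ = 848 = a·1 + b·0 (s = 1, t = 0) and r₁ = 29 = a·0 + b·1 (s = 0, t = 1); each new remainder r_{k+1} = r_{k-1} − q_k·r_k inherits s_{k+1} = s_{k-1} − q_k·s_k, t_{k+1} = t_{k-1} − q_k·t_k, so r_k = a·s_k + b·t_k at every step:
  q = 29: r = 7, s = 1 − 29·0 = 1, t = 0 − 29·1 = -29  (check: 848·1 + 29·(-29) = 7)
  q = 4: r = 1, s = 0 − 4·1 = -4, t = 1 − 4·(-29) = 117  (check: 848·(-4) + 29·117 = 1)
The row with r = 1 (the gcd) gives the Bezout coefficients s = -4, t = 117.
Result: 848 · (-4) + 29 · (117) = 1.

gcd(848, 29) = 1; s = -4, t = 117 (check: 848·(-4) + 29·117 = 1).


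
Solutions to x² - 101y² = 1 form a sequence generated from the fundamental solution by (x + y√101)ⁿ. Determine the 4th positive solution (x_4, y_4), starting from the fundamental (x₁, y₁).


Step 1: Find the fundamental solution (x₁, y₁) of x² - 101y² = 1.
  Expand √101 as a continued fraction. a₀ = ⌊√101⌋ = 10; iterate m_{k+1} = d_k·a_k − m_k, d_{k+1} = (101 − m_{k+1}²)/d_k, a_{k+1} = ⌊(a₀ + m_{k+1})/d_{k+1}⌋ (starting m₀ = 0, d₀ = 1), with convergents p_k = a_k·p_{k-1} + p_{k-2}, q_k = a_k·q_{k-1} + q_{k-2} (p₋₁ = 1, q₋₁ = 0):
  k = 0: a₀ = 10; p₀/q₀ = 10/1; p₀² − 101·q₀² = 100 − 101 = -1.
  k = 1: m = 10, d = 1, a = ⌊(10 + 10)/1⌋ = 20; p/q = (20·10 + 1)/(20·1 + 0) = 201/20; p² − 101·q² = 40401 − 40400 = 1.
  The first convergent with p² − 101·q² = 1 gives the fundamental solution (x₁, y₁) = (201, 20).
Step 2: Apply the recurrence (x_{n+1}, y_{n+1}) = (x₁x_n + 101y₁y_n, x₁y_n + y₁x_n) repeatedly.
  From (x_1, y_1) = (201, 20): x_2 = 201·201 + 101·20·20 = 80801; y_2 = 201·20 + 20·201 = 8040.
  From (x_2, y_2) = (80801, 8040): x_3 = 201·80801 + 101·20·8040 = 32481801; y_3 = 201·8040 + 20·80801 = 3232060.
  From (x_3, y_3) = (32481801, 3232060): x_4 = 201·32481801 + 101·20·3232060 = 13057603201; y_4 = 201·3232060 + 20·32481801 = 1299280080.
Step 3: Verify x_4² - 101·y_4² = 170501001354765446401 - 170501001354765446400 = 1 (should be 1). ✓

(x_1, y_1) = (201, 20); (x_4, y_4) = (13057603201, 1299280080).
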